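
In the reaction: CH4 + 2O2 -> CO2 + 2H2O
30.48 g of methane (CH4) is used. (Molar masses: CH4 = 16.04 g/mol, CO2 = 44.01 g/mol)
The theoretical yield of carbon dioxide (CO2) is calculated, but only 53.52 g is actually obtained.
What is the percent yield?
Moles of CH4 = 30.48 g ÷ 16.04 g/mol = 1.90025 mol
Mole ratio: 1 mol CO2 / 1 mol CH4
Moles of CO2 = 1.90025 × (1/1) = 1.90025 mol
Theoretical yield = 1.90025 mol × 44.01 g/mol = 83.63 g
Actual yield = 53.52 g
Percent yield = (53.52 / 83.63) × 100% = 64.0%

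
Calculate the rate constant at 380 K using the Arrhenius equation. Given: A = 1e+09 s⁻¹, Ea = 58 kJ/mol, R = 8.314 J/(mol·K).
1.06e+01 s⁻¹

k = A·exp(-Ea/(R·T)) = 1e+09·exp(-58000/(8.314·380)) = 1e+09·exp(-18.3584) = 1e+09·1.0643e-08 = 1.06e+01 s⁻¹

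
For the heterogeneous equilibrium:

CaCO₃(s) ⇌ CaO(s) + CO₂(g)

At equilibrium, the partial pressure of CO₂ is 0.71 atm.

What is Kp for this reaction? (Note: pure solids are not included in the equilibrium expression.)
K_p = 0.71

Solids (CaCO₃, CaO) have activity 1 and are excluded.
Kp = P(CO₂) = 0.71.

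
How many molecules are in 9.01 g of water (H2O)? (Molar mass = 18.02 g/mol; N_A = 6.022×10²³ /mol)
Moles = 9.01 g ÷ 18.02 g/mol = 0.5 mol
Molecules = 0.5 mol × 6.022×10²³ /mol = 3.011e+23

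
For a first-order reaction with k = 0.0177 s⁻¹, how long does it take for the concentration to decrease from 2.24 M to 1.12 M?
39.16 s

From ln[A] = ln[A]₀ - k·t: t = ln([A]₀/[A])/k = ln(2.24/1.12)/0.0177 = ln(2.0000)/0.0177 = 0.6931/0.0177 = 39.16 s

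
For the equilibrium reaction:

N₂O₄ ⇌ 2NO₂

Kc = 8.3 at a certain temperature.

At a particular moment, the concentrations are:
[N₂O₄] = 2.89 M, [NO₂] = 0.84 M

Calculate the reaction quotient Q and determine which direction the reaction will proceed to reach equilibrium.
Q = 0.244, Q < K, reaction proceeds forward (toward products)

Q = ([NO₂]^2) / ([N₂O₄])
  = ((0.84)^2) / ((2.89)) = 0.7056/2.89 = 0.2442
Since Q = 0.2442 < Kc = 8.3, the reaction proceeds forward (toward products) to reach equilibrium.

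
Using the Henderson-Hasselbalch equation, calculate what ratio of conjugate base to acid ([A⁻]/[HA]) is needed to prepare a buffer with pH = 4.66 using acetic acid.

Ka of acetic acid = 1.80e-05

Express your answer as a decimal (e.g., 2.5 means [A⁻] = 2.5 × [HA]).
[A⁻]/[HA] = 0.823

pKa = −log(1.80e-05) = 4.7447. pH = pKa + log([A⁻]/[HA]). 4.66 = 4.7447 + log(ratio). log(ratio) = 4.66 − 4.7447 = -0.0847. ratio = 10^(-0.0847) = 0.823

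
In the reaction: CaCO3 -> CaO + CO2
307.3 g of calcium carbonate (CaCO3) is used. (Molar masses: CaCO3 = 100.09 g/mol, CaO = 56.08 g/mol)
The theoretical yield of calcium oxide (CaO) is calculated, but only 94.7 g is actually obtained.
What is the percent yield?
Moles of CaCO3 = 307.3 g ÷ 100.09 g/mol = 3.07024 mol
Mole ratio: 1 mol CaO / 1 mol CaCO3
Moles of CaO = 3.07024 × (1/1) = 3.07024 mol
Theoretical yield = 3.07024 mol × 56.08 g/mol = 172.18 g
Actual yield = 94.7 g
Percent yield = (94.7 / 172.18) × 100% = 55.0%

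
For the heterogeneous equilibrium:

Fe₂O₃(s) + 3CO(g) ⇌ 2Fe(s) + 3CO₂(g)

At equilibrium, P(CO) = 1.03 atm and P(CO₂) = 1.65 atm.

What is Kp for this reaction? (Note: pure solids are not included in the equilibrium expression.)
K_p = 4.111

Solids (Fe₂O₃, Fe) are excluded.
Kp = P(CO₂)³/P(CO)³ = (1.65)³/(1.03)³ = 4.492/1.093 = 4.111.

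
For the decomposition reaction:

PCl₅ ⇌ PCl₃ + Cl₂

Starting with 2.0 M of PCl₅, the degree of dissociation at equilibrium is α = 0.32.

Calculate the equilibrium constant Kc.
K_c = 0.3012

x = α·[A]₀ = 0.32 × 2.0 = 0.64 M dissociated.
At eq: [PCl₅] = 2.0 − 0.64 = 1.36 M; [PCl₃] = [Cl₂] = x = 0.64 M.
Kc = [PCl₃][Cl₂]/[PCl₅] = (0.64)²/1.36 = 0.3012.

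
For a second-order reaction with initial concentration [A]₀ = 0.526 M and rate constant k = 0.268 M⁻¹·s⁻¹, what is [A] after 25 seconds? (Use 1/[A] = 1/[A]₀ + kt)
0.1163 M

1/[A] = 1/[A]₀ + k·t = 1/0.526 + (0.268)·(25) = 1.9011 + 6.7000 = 8.6011
[A] = 1/8.6011 = 0.1163 M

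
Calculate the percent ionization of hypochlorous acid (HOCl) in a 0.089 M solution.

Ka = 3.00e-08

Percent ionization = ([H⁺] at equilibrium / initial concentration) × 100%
Percent ionization = 0.058%

Let x = [H⁺]. Ka = x²/(C - x) ⇒ x² + (3.00e-08)x - (3.00e-08)(0.089) = 0. x = 5.1657e-05. Percent = (5.1657e-05/0.089) × 100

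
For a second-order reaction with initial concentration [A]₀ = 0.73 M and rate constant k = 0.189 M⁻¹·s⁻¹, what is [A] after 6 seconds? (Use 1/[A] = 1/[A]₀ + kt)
0.3994 M

1/[A] = 1/[A]₀ + k·t = 1/0.73 + (0.189)·(6) = 1.3699 + 1.1340 = 2.5039
[A] = 1/2.5039 = 0.3994 M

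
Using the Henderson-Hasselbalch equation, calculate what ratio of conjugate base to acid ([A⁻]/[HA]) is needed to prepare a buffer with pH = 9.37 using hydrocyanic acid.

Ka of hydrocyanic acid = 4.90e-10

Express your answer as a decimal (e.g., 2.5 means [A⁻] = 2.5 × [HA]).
[A⁻]/[HA] = 1.149

pKa = −log(4.90e-10) = 9.3098. pH = pKa + log([A⁻]/[HA]). 9.37 = 9.3098 + log(ratio). log(ratio) = 9.37 − 9.3098 = 0.0602. ratio = 10^(0.0602) = 1.149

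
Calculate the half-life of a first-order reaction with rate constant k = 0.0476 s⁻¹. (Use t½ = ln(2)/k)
14.56 s

t½ = ln(2)/k = 0.6931/0.0476 = 14.56 s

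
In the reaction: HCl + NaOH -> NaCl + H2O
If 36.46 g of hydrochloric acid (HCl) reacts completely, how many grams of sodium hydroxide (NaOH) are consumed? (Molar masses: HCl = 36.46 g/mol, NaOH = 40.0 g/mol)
Moles of HCl = 36.46 g ÷ 36.46 g/mol = 1 mol
Mole ratio: 1 mol NaOH / 1 mol HCl
Moles of NaOH = 1 × (1/1) = 1 mol
Mass of NaOH = 1 mol × 40.0 g/mol = 40 g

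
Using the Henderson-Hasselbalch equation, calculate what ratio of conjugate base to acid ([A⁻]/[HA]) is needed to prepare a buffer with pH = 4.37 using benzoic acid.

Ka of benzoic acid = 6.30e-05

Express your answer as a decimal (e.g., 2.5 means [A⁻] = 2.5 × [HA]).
[A⁻]/[HA] = 1.477

pKa = −log(6.30e-05) = 4.2007. pH = pKa + log([A⁻]/[HA]). 4.37 = 4.2007 + log(ratio). log(ratio) = 4.37 − 4.2007 = 0.1693. ratio = 10^(0.1693) = 1.477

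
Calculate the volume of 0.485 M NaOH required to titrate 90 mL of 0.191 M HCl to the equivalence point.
V_{base} = 35.4 mL

At equivalence: moles acid = moles base.
moles HCl = 0.191 M × 0.09 L = 0.01719 mol
V_NaOH = 0.01719 mol ÷ 0.485 M = 0.03544 L = 35.4 mL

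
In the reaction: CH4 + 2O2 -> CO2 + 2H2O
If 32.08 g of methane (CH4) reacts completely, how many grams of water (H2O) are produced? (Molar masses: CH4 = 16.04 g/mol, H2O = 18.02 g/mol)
Moles of CH4 = 32.08 g ÷ 16.04 g/mol = 2 mol
Mole ratio: 2 mol H2O / 1 mol CH4
Moles of H2O = 2 × (2/1) = 4 mol
Mass of H2O = 4 mol × 18.02 g/mol = 72.08 g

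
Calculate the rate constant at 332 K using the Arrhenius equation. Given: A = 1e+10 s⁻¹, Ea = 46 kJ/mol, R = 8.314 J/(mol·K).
5.79e+02 s⁻¹

k = A·exp(-Ea/(R·T)) = 1e+10·exp(-46000/(8.314·332)) = 1e+10·exp(-16.6652) = 1e+10·5.7864e-08 = 5.79e+02 s⁻¹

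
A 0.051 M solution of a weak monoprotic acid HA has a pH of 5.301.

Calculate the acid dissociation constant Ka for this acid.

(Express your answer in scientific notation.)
K_a = 4.90e-10

[H⁺] = 10^(−pH) = 10^(−5.301) = 5.000e-06 M. For HA ⇌ H⁺ + A⁻, Ka = x²/(C − x) = (5.000e-06)²/(0.051 − 5.000e-06) = 4.90e-10.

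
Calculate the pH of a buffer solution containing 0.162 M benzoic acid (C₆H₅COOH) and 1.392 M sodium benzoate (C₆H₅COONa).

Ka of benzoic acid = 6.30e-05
pH = 5.13

pKa = -log(6.30e-05) = 4.20. pH = pKa + log([A⁻]/[HA]) = 4.20 + log(1.392/0.162)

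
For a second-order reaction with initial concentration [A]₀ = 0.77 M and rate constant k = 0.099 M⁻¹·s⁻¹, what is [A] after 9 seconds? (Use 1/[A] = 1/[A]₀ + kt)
0.4567 M

1/[A] = 1/[A]₀ + k·t = 1/0.77 + (0.099)·(9) = 1.2987 + 0.8910 = 2.1897
[A] = 1/2.1897 = 0.4567 M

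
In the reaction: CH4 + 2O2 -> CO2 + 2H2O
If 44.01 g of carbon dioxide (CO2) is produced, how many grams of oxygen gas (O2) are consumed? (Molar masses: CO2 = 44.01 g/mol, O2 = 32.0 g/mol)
Moles of CO2 = 44.01 g ÷ 44.01 g/mol = 1 mol
Mole ratio: 2 mol O2 / 1 mol CO2
Moles of O2 = 1 × (2/1) = 2 mol
Mass of O2 = 2 mol × 32.0 g/mol = 64 g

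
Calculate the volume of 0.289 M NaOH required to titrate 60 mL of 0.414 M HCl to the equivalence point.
V_{base} = 86.0 mL

At equivalence: moles acid = moles base.
moles HCl = 0.414 M × 0.06 L = 0.02484 mol
V_NaOH = 0.02484 mol ÷ 0.289 M = 0.08595 L = 86.0 mL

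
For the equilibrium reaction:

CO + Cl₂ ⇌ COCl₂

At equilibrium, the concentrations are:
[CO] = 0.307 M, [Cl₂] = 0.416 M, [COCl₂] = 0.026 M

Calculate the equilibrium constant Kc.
K_c = 0.2036

Kc = ([COCl₂]) / ([CO] × [Cl₂])
   = ((0.026)) / ((0.307)·(0.416))
   = 0.026 / 0.12771 = 0.2036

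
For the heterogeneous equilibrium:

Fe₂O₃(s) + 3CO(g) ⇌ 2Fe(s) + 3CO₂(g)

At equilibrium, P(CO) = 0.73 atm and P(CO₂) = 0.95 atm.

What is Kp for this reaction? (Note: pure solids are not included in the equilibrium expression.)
K_p = 2.204

Solids (Fe₂O₃, Fe) are excluded.
Kp = P(CO₂)³/P(CO)³ = (0.95)³/(0.73)³ = 0.8574/0.389 = 2.204.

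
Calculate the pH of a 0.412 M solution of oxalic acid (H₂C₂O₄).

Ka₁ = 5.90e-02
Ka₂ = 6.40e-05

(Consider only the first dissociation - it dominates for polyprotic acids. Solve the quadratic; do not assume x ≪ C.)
pH = 0.89

x² + Ka₁·x − Ka₁·C = 0 with Ka₁ = 5.90e-02, C = 0.412.
x = (−Ka₁ + √(Ka₁² + 4·Ka₁·C))/2 = 1.2918e-01 M, so pH = 0.89.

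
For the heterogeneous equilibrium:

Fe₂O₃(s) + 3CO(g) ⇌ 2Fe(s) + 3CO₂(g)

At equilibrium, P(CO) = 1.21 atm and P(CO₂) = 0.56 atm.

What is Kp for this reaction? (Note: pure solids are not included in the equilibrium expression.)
K_p = 0.099

Solids (Fe₂O₃, Fe) are excluded.
Kp = P(CO₂)³/P(CO)³ = (0.56)³/(1.21)³ = 0.1756/1.772 = 0.099.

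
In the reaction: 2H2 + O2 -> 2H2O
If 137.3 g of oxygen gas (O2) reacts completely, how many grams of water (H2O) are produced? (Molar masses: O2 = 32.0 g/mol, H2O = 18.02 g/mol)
Moles of O2 = 137.3 g ÷ 32.0 g/mol = 4.29063 mol
Mole ratio: 2 mol H2O / 1 mol O2
Moles of H2O = 4.29063 × (2/1) = 8.58125 mol
Mass of H2O = 8.58125 mol × 18.02 g/mol = 154.6 g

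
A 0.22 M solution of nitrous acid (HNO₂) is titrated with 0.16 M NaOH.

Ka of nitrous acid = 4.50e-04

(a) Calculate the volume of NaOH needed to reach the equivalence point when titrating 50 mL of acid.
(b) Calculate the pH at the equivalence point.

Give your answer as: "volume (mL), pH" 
V = 68.7 mL, pH = 8.16

(a) At equivalence: moles acid = moles base.
moles acid = 0.22 × 0.05 = 0.011 mol; V_NaOH = 0.011/0.16 = 0.06875 L = 68.7 mL.
(b) At equivalence, all acid → conjugate base A⁻ at [A⁻] = 0.011/0.1187 = 0.09263 M.
Kb = Kw/Ka = 1.0e-14/4.50e-04 = 2.222e-11; [OH⁻] = √(Kb·[A⁻]) = 1.435e-06; pOH = 5.84; pH = 14 − pOH = 8.16.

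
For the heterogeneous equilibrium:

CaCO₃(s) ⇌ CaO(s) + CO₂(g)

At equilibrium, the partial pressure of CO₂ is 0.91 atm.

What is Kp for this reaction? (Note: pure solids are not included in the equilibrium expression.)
K_p = 0.91

Solids (CaCO₃, CaO) have activity 1 and are excluded.
Kp = P(CO₂) = 0.91.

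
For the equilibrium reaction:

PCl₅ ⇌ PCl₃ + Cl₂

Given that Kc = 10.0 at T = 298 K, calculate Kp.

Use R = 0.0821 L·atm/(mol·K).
K_p = 244.6580

Δn = (moles gaseous products) − (moles gaseous reactants) = 1
T = 298 K; RT = 0.0821 × 298 = 24.4658
Kp = Kc·(RT)^Δn = 10.0 × (24.4658)^1 = 10.0 × 24.4658 = 244.6580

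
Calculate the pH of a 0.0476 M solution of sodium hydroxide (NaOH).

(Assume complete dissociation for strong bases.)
pH = 12.68

[OH⁻] = 0.0476 M for strong base. pOH = -log[OH⁻] = 1.32, pH = 14 - pOH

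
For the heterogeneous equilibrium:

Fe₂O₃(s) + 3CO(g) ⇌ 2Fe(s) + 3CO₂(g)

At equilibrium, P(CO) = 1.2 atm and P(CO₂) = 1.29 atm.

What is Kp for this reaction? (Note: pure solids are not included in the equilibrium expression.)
K_p = 1.242

Solids (Fe₂O₃, Fe) are excluded.
Kp = P(CO₂)³/P(CO)³ = (1.29)³/(1.2)³ = 2.147/1.728 = 1.242.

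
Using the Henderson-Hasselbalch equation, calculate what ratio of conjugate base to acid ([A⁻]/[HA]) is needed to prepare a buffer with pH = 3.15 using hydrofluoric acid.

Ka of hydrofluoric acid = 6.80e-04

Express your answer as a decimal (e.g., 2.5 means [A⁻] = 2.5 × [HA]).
[A⁻]/[HA] = 0.961

pKa = −log(6.80e-04) = 3.1675. pH = pKa + log([A⁻]/[HA]). 3.15 = 3.1675 + log(ratio). log(ratio) = 3.15 − 3.1675 = -0.0175. ratio = 10^(-0.0175) = 0.961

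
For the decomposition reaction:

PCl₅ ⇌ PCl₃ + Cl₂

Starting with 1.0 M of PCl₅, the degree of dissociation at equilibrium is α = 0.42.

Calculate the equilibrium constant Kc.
K_c = 0.3041

x = α·[A]₀ = 0.42 × 1.0 = 0.42 M dissociated.
At eq: [PCl₅] = 1.0 − 0.42 = 0.58 M; [PCl₃] = [Cl₂] = x = 0.42 M.
Kc = [PCl₃][Cl₂]/[PCl₅] = (0.42)²/0.58 = 0.3041.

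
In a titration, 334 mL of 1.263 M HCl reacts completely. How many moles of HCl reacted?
Moles = Molarity × Volume (L)
Moles = 1.263 M × 0.334 L = 0.4218 mol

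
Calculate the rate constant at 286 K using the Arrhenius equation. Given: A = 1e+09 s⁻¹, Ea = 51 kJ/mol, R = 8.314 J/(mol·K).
4.84e-01 s⁻¹

k = A·exp(-Ea/(R·T)) = 1e+09·exp(-51000/(8.314·286)) = 1e+09·exp(-21.4484) = 1e+09·4.8428e-10 = 4.84e-01 s⁻¹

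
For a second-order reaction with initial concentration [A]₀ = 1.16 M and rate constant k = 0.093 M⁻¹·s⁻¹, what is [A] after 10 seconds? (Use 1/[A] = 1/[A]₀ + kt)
0.5580 M

1/[A] = 1/[A]₀ + k·t = 1/1.16 + (0.093)·(10) = 0.8621 + 0.9300 = 1.7921
[A] = 1/1.7921 = 0.5580 M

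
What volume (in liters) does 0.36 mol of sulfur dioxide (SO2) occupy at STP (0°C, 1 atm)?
At STP, 1 mol of gas occupies 22.4 L
Volume = 0.36 mol × 22.4 L/mol = 8.06 L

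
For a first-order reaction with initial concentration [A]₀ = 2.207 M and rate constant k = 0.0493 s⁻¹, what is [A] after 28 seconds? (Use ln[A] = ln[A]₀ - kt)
0.5550 M

ln[A] = ln[A]₀ - k·t = ln(2.207) - (0.0493)·(28) = 0.7916 - 1.3804 = -0.5888
[A] = e^(-0.5888) = 0.5550 M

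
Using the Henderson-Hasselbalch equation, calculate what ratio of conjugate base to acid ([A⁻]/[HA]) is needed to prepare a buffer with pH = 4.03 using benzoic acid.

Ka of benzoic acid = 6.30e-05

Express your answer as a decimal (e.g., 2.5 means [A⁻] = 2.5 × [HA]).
[A⁻]/[HA] = 0.675

pKa = −log(6.30e-05) = 4.2007. pH = pKa + log([A⁻]/[HA]). 4.03 = 4.2007 + log(ratio). log(ratio) = 4.03 − 4.2007 = -0.1707. ratio = 10^(-0.1707) = 0.675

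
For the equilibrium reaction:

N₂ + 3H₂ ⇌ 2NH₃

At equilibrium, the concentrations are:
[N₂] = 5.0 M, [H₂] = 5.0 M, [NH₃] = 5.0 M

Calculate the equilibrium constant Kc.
K_c = 0.0400

Kc = ([NH₃]^2) / ([N₂] × [H₂]^3)
   = ((5.0)^2) / ((5.0)·(5.0)^3)
   = 25 / 625 = 0.0400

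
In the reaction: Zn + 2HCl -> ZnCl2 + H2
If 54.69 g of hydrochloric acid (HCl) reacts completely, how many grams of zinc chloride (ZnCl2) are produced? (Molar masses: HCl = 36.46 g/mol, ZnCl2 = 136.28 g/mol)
Moles of HCl = 54.69 g ÷ 36.46 g/mol = 1.5 mol
Mole ratio: 1 mol ZnCl2 / 2 mol HCl
Moles of ZnCl2 = 1.5 × (1/2) = 0.75 mol
Mass of ZnCl2 = 0.75 mol × 136.28 g/mol = 102.2 g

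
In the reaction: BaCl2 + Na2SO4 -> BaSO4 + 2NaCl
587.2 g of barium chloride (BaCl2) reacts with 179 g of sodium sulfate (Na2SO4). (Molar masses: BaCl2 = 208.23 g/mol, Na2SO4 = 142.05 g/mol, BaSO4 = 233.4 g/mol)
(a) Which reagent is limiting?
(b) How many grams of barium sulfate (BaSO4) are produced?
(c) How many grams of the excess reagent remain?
(a) Na2SO4, (b) 294.1 g, (c) 324.8 g

Moles of BaCl2 = 587.2 g ÷ 208.23 g/mol = 2.81996 mol
Moles of Na2SO4 = 179 g ÷ 142.05 g/mol = 1.26012 mol
Moles ÷ coefficient: BaCl2: 2.81996/1 = 2.82, Na2SO4: 1.26012/1 = 1.26
(a) Na2SO4 has the smaller value, so Na2SO4 is the limiting reagent.
(b) Moles of BaSO4 = 1.26012 mol Na2SO4 × (1/1) = 1.26012 mol; mass = 1.26012 mol × 233.4 g/mol = 294.1 g
(c) BaCl2 consumed = 1.26012 × (1/1) = 1.26012 mol; remaining = 2.81996 − 1.26012 = 1.55984 mol; mass = 1.55984 mol × 208.23 g/mol = 324.8 g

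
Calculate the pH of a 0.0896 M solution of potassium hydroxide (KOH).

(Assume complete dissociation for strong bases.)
pH = 12.95

[OH⁻] = 0.0896 M for strong base. pOH = -log[OH⁻] = 1.05, pH = 14 - pOH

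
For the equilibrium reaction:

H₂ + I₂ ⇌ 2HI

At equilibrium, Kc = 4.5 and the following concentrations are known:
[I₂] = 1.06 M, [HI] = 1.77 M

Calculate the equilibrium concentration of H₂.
[H₂] = 0.6568 M

Kc = ([HI]^2) / ([H₂] × [I₂]) = 4.5
[H₂]^1 = (product terms)/(Kc · other reactant terms) = 3.1329 / (4.5 · 1.06) = 0.65679
[H₂] = 0.6568 M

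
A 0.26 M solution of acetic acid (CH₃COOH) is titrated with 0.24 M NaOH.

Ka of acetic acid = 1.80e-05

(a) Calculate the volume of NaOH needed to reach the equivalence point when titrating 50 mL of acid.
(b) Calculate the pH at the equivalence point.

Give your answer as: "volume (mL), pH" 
V = 54.2 mL, pH = 8.92

(a) At equivalence: moles acid = moles base.
moles acid = 0.26 × 0.05 = 0.013 mol; V_NaOH = 0.013/0.24 = 0.05417 L = 54.2 mL.
(b) At equivalence, all acid → conjugate base A⁻ at [A⁻] = 0.013/0.1042 = 0.1248 M.
Kb = Kw/Ka = 1.0e-14/1.80e-05 = 5.556e-10; [OH⁻] = √(Kb·[A⁻]) = 8.327e-06; pOH = 5.08; pH = 14 − pOH = 8.92.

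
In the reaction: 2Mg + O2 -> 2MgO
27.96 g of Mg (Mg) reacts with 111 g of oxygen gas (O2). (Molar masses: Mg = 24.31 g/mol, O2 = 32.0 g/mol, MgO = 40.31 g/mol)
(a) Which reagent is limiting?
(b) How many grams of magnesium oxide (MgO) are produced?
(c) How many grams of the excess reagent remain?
(a) Mg, (b) 46.36 g, (c) 92.6 g

Moles of Mg = 27.96 g ÷ 24.31 g/mol = 1.15014 mol
Moles of O2 = 111 g ÷ 32.0 g/mol = 3.46875 mol
Moles ÷ coefficient: Mg: 1.15014/2 = 0.5751, O2: 3.46875/1 = 3.469
(a) Mg has the smaller value, so Mg is the limiting reagent.
(b) Moles of MgO = 1.15014 mol Mg × (2/2) = 1.15014 mol; mass = 1.15014 mol × 40.31 g/mol = 46.36 g
(c) O2 consumed = 1.15014 × (1/2) = 0.575072 mol; remaining = 3.46875 − 0.575072 = 2.89368 mol; mass = 2.89368 mol × 32.0 g/mol = 92.6 g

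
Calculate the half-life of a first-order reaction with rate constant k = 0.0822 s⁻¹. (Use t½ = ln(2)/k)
8.43 s

t½ = ln(2)/k = 0.6931/0.0822 = 8.43 s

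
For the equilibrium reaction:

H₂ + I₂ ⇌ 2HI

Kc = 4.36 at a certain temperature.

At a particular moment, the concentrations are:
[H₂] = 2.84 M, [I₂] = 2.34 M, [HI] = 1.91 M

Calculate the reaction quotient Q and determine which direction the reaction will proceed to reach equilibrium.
Q = 0.549, Q < K, reaction proceeds forward (toward products)

Q = ([HI]^2) / ([H₂] × [I₂])
  = ((1.91)^2) / ((2.84)·(2.34)) = 3.6481/6.6456 = 0.5489
Since Q = 0.5489 < Kc = 4.36, the reaction proceeds forward (toward products) to reach equilibrium.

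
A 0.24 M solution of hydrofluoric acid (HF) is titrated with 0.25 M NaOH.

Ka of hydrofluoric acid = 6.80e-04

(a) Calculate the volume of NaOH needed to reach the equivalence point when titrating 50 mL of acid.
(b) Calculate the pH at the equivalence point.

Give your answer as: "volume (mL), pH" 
V = 48.0 mL, pH = 8.13

(a) At equivalence: moles acid = moles base.
moles acid = 0.24 × 0.05 = 0.012 mol; V_NaOH = 0.012/0.25 = 0.048 L = 48.0 mL.
(b) At equivalence, all acid → conjugate base A⁻ at [A⁻] = 0.012/0.098 = 0.1224 M.
Kb = Kw/Ka = 1.0e-14/6.80e-04 = 1.471e-11; [OH⁻] = √(Kb·[A⁻]) = 1.342e-06; pOH = 5.87; pH = 14 − pOH = 8.13.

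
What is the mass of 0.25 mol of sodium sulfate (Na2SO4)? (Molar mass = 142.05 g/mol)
Mass = 0.25 mol × 142.05 g/mol = 35.51 g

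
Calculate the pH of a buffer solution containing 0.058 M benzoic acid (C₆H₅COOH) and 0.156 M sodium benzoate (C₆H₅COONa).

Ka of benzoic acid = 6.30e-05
pH = 4.63

pKa = -log(6.30e-05) = 4.20. pH = pKa + log([A⁻]/[HA]) = 4.20 + log(0.156/0.058)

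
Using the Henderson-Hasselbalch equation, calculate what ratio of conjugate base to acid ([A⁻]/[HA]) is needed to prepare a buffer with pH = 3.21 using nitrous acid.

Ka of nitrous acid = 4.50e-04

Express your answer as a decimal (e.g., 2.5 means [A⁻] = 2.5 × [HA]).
[A⁻]/[HA] = 0.730

pKa = −log(4.50e-04) = 3.3468. pH = pKa + log([A⁻]/[HA]). 3.21 = 3.3468 + log(ratio). log(ratio) = 3.21 − 3.3468 = -0.1368. ratio = 10^(-0.1368) = 0.730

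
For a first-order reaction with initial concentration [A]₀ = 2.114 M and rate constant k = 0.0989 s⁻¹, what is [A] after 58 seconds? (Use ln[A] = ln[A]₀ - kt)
0.0068 M

ln[A] = ln[A]₀ - k·t = ln(2.114) - (0.0989)·(58) = 0.7486 - 5.7362 = -4.9876
[A] = e^(-4.9876) = 0.0068 M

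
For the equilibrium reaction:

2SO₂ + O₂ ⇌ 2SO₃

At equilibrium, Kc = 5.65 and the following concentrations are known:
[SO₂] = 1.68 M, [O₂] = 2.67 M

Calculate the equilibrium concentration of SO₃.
[SO₃] = 6.5251 M

Kc = ([SO₃]^2) / ([SO₂]^2 × [O₂]) = 5.65
[SO₃]^2 = Kc · (reactant terms)/(other product terms) = 5.65 · 7.5358 / 1 = 42.577
[SO₃] = (42.577)^(1/2) = 6.5251 M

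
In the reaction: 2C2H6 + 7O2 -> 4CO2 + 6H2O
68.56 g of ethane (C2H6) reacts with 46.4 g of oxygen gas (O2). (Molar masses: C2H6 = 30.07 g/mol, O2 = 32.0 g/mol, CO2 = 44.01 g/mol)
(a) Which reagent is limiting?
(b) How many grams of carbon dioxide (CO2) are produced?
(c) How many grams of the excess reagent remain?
(a) O2, (b) 36.47 g, (c) 56.1 g

Moles of C2H6 = 68.56 g ÷ 30.07 g/mol = 2.28001 mol
Moles of O2 = 46.4 g ÷ 32.0 g/mol = 1.45 mol
Moles ÷ coefficient: C2H6: 2.28001/2 = 1.14, O2: 1.45/7 = 0.2071
(a) O2 has the smaller value, so O2 is the limiting reagent.
(b) Moles of CO2 = 1.45 mol O2 × (4/7) = 0.828571 mol; mass = 0.828571 mol × 44.01 g/mol = 36.47 g
(c) C2H6 consumed = 1.45 × (2/7) = 0.414286 mol; remaining = 2.28001 − 0.414286 = 1.86573 mol; mass = 1.86573 mol × 30.07 g/mol = 56.1 g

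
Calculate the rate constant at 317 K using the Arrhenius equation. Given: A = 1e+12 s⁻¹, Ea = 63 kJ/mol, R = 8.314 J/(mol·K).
4.16e+01 s⁻¹

k = A·exp(-Ea/(R·T)) = 1e+12·exp(-63000/(8.314·317)) = 1e+12·exp(-23.9040) = 1e+12·4.1554e-11 = 4.16e+01 s⁻¹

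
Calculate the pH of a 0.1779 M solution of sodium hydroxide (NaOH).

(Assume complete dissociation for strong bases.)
pH = 13.25

[OH⁻] = 0.1779 M for strong base. pOH = -log[OH⁻] = 0.75, pH = 14 - pOH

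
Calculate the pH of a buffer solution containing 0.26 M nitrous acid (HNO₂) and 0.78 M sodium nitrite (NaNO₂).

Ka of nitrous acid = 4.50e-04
pH = 3.82

pKa = -log(4.50e-04) = 3.35. pH = pKa + log([A⁻]/[HA]) = 3.35 + log(0.78/0.26)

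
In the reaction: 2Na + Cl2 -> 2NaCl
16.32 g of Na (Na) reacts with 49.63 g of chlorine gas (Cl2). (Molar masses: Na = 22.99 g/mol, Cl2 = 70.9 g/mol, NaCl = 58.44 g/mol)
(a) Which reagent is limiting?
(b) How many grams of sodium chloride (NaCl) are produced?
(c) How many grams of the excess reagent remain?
(a) Na, (b) 41.49 g, (c) 24.46 g

Moles of Na = 16.32 g ÷ 22.99 g/mol = 0.709874 mol
Moles of Cl2 = 49.63 g ÷ 70.9 g/mol = 0.7 mol
Moles ÷ coefficient: Na: 0.709874/2 = 0.3549, Cl2: 0.7/1 = 0.7
(a) Na has the smaller value, so Na is the limiting reagent.
(b) Moles of NaCl = 0.709874 mol Na × (2/2) = 0.709874 mol; mass = 0.709874 mol × 58.44 g/mol = 41.49 g
(c) Cl2 consumed = 0.709874 × (1/2) = 0.354937 mol; remaining = 0.7 − 0.354937 = 0.345063 mol; mass = 0.345063 mol × 70.9 g/mol = 24.46 g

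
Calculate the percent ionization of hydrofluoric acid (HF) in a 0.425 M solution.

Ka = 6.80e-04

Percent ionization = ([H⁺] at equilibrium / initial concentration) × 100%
Percent ionization = 3.92%

Let x = [H⁺]. Ka = x²/(C - x) ⇒ x² + (6.80e-04)x - (6.80e-04)(0.425) = 0. x = 1.6663e-02. Percent = (1.6663e-02/0.425) × 100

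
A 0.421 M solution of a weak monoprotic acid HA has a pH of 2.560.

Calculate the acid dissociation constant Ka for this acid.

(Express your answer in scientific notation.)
K_a = 1.81e-05

[H⁺] = 10^(−pH) = 10^(−2.560) = 2.754e-03 M. For HA ⇌ H⁺ + A⁻, Ka = x²/(C − x) = (2.754e-03)²/(0.421 − 2.754e-03) = 1.81e-05.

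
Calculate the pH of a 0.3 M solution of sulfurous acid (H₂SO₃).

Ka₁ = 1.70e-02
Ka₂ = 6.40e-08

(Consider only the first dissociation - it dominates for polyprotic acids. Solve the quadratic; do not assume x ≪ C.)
pH = 1.20

x² + Ka₁·x − Ka₁·C = 0 with Ka₁ = 1.70e-02, C = 0.3.
x = (−Ka₁ + √(Ka₁² + 4·Ka₁·C))/2 = 6.3418e-02 M, so pH = 1.20.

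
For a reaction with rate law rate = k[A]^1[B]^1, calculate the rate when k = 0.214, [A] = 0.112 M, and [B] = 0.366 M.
0.008772 M/s

rate = k·[A]^1·[B]^1 = 0.214·(0.112)^1·(0.366)^1 = 0.214·0.112·0.366 = 0.008772 M/s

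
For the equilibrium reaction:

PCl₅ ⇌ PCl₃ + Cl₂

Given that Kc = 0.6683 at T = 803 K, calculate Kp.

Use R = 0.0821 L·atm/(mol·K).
K_p = 44.0585

Δn = (moles gaseous products) − (moles gaseous reactants) = 1
T = 803 K; RT = 0.0821 × 803 = 65.9263
Kp = Kc·(RT)^Δn = 0.6683 × (65.9263)^1 = 0.6683 × 65.9263 = 44.0585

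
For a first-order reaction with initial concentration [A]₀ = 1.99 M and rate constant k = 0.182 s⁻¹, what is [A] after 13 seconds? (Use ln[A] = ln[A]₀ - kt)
0.1868 M

ln[A] = ln[A]₀ - k·t = ln(1.99) - (0.182)·(13) = 0.6881 - 2.3660 = -1.6779
[A] = e^(-1.6779) = 0.1868 M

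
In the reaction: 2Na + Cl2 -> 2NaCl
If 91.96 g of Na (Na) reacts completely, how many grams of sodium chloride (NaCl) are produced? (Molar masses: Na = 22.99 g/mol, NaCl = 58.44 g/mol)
Moles of Na = 91.96 g ÷ 22.99 g/mol = 4 mol
Mole ratio: 2 mol NaCl / 2 mol Na
Moles of NaCl = 4 × (2/2) = 4 mol
Mass of NaCl = 4 mol × 58.44 g/mol = 233.8 g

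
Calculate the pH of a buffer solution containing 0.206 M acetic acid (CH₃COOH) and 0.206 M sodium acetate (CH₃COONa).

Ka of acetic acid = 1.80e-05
pH = 4.74

pKa = -log(1.80e-05) = 4.74. pH = pKa + log([A⁻]/[HA]) = 4.74 + log(0.206/0.206)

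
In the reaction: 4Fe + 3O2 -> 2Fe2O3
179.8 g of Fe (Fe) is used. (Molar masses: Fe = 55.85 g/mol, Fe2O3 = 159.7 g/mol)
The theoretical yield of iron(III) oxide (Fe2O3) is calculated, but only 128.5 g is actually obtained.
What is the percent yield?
Moles of Fe = 179.8 g ÷ 55.85 g/mol = 3.21934 mol
Mole ratio: 2 mol Fe2O3 / 4 mol Fe
Moles of Fe2O3 = 3.21934 × (2/4) = 1.60967 mol
Theoretical yield = 1.60967 mol × 159.7 g/mol = 257.06 g
Actual yield = 128.5 g
Percent yield = (128.5 / 257.06) × 100% = 50.0%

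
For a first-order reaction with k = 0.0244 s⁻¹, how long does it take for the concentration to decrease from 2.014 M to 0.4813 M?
58.66 s

From ln[A] = ln[A]₀ - k·t: t = ln([A]₀/[A])/k = ln(2.014/0.4813)/0.0244 = ln(4.1845)/0.0244 = 1.4314/0.0244 = 58.66 s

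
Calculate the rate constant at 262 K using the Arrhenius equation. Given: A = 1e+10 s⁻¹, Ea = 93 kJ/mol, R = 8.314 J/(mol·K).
2.87e-09 s⁻¹

k = A·exp(-Ea/(R·T)) = 1e+10·exp(-93000/(8.314·262)) = 1e+10·exp(-42.6945) = 1e+10·2.8710e-19 = 2.87e-09 s⁻¹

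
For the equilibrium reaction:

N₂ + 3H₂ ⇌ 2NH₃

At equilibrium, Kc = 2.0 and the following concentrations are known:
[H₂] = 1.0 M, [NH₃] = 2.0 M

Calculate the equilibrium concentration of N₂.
[N₂] = 2.0000 M

Kc = ([NH₃]^2) / ([N₂] × [H₂]^3) = 2.0
[N₂]^1 = (product terms)/(Kc · other reactant terms) = 4 / (2.0 · 1) = 2
[N₂] = 2.0000 M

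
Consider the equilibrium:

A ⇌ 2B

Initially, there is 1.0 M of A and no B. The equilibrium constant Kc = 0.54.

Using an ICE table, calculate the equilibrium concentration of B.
[B] = 0.612 M

ICE: [A] = 1.0 − x, [B] = 2x.
Kc = (2x)²/(1.0 − x) = 0.54 ⇒ 4x² + 0.54x − 0.54 = 0.
x = (−0.54 + √(0.54² + 4·4·0.54))/(2·4) = (−0.54 + √8.9316)/8 = 0.30607.
[B] = 2x = 0.612 M.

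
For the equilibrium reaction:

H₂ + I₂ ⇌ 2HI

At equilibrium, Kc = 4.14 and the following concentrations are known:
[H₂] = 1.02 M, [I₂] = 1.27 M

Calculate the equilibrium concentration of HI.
[HI] = 2.3158 M

Kc = ([HI]^2) / ([H₂] × [I₂]) = 4.14
[HI]^2 = Kc · (reactant terms)/(other product terms) = 4.14 · 1.2954 / 1 = 5.363
[HI] = (5.363)^(1/2) = 2.3158 M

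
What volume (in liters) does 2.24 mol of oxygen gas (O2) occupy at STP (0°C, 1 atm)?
At STP, 1 mol of gas occupies 22.4 L
Volume = 2.24 mol × 22.4 L/mol = 50.18 L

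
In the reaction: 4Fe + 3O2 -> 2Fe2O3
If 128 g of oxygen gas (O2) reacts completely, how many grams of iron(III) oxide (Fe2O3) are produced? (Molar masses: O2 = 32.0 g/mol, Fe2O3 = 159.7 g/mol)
Moles of O2 = 128 g ÷ 32.0 g/mol = 4 mol
Mole ratio: 2 mol Fe2O3 / 3 mol O2
Moles of Fe2O3 = 4 × (2/3) = 2.66667 mol
Mass of Fe2O3 = 2.66667 mol × 159.7 g/mol = 425.9 g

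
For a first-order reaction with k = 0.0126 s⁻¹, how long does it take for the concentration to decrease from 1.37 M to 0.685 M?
55.01 s

From ln[A] = ln[A]₀ - k·t: t = ln([A]₀/[A])/k = ln(1.37/0.685)/0.0126 = ln(2.0000)/0.0126 = 0.6931/0.0126 = 55.01 s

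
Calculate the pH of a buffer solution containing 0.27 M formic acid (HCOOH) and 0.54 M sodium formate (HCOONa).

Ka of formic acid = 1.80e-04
pH = 4.05

pKa = -log(1.80e-04) = 3.74. pH = pKa + log([A⁻]/[HA]) = 3.74 + log(0.54/0.27)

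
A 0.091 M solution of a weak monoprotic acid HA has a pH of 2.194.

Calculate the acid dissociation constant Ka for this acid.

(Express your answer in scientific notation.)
K_a = 4.84e-04

[H⁺] = 10^(−pH) = 10^(−2.194) = 6.397e-03 M. For HA ⇌ H⁺ + A⁻, Ka = x²/(C − x) = (6.397e-03)²/(0.091 − 6.397e-03) = 4.84e-04.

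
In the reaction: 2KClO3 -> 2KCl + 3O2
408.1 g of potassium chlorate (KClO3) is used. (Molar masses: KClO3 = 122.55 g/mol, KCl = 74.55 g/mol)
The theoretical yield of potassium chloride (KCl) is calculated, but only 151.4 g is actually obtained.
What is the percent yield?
Moles of KClO3 = 408.1 g ÷ 122.55 g/mol = 3.33007 mol
Mole ratio: 2 mol KCl / 2 mol KClO3
Moles of KCl = 3.33007 × (2/2) = 3.33007 mol
Theoretical yield = 3.33007 mol × 74.55 g/mol = 248.26 g
Actual yield = 151.4 g
Percent yield = (151.4 / 248.26) × 100% = 61.0%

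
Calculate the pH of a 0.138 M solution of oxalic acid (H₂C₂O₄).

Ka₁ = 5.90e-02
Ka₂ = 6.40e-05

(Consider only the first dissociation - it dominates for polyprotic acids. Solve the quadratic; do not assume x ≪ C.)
pH = 1.18

x² + Ka₁·x − Ka₁·C = 0 with Ka₁ = 5.90e-02, C = 0.138.
x = (−Ka₁ + √(Ka₁² + 4·Ka₁·C))/2 = 6.5433e-02 M, so pH = 1.18.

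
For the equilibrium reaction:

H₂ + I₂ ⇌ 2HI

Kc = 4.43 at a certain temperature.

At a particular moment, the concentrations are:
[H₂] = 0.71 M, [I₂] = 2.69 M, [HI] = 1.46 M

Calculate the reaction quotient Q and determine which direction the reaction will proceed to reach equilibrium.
Q = 1.116, Q < K, reaction proceeds forward (toward products)

Q = ([HI]^2) / ([H₂] × [I₂])
  = ((1.46)^2) / ((0.71)·(2.69)) = 2.1316/1.9099 = 1.116
Since Q = 1.116 < Kc = 4.43, the reaction proceeds forward (toward products) to reach equilibrium.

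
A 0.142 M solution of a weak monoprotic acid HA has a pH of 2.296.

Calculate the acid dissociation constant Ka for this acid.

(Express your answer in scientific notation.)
K_a = 1.87e-04

[H⁺] = 10^(−pH) = 10^(−2.296) = 5.058e-03 M. For HA ⇌ H⁺ + A⁻, Ka = x²/(C − x) = (5.058e-03)²/(0.142 − 5.058e-03) = 1.87e-04.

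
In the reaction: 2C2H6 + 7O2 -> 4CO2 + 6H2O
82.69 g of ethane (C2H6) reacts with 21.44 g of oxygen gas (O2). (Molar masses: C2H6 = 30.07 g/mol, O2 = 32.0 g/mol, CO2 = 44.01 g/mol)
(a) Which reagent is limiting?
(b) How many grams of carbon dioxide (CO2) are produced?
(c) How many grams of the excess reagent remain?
(a) O2, (b) 16.85 g, (c) 76.93 g

Moles of C2H6 = 82.69 g ÷ 30.07 g/mol = 2.74992 mol
Moles of O2 = 21.44 g ÷ 32.0 g/mol = 0.67 mol
Moles ÷ coefficient: C2H6: 2.74992/2 = 1.375, O2: 0.67/7 = 0.09571
(a) O2 has the smaller value, so O2 is the limiting reagent.
(b) Moles of CO2 = 0.67 mol O2 × (4/7) = 0.382857 mol; mass = 0.382857 mol × 44.01 g/mol = 16.85 g
(c) C2H6 consumed = 0.67 × (2/7) = 0.191429 mol; remaining = 2.74992 − 0.191429 = 2.55849 mol; mass = 2.55849 mol × 30.07 g/mol = 76.93 g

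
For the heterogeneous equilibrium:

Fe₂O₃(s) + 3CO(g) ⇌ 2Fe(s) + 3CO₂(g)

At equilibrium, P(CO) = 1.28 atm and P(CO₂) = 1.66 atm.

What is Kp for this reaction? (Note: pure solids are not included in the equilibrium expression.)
K_p = 2.181

Solids (Fe₂O₃, Fe) are excluded.
Kp = P(CO₂)³/P(CO)³ = (1.66)³/(1.28)³ = 4.574/2.097 = 2.181.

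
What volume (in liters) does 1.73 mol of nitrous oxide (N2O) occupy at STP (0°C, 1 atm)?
At STP, 1 mol of gas occupies 22.4 L
Volume = 1.73 mol × 22.4 L/mol = 38.75 L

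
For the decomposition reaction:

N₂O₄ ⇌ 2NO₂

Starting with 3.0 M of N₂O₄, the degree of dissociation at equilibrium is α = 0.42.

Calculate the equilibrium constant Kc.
K_c = 3.6497

x = α·[A]₀ = 0.42 × 3.0 = 1.26 M dissociated.
At eq: [N₂O₄] = 3.0 − 1.26 = 1.74 M; [NO₂] = 2x = 2.52 M.
Kc = [NO₂]²/[N₂O₄] = (2.52)²/1.74 = 3.65.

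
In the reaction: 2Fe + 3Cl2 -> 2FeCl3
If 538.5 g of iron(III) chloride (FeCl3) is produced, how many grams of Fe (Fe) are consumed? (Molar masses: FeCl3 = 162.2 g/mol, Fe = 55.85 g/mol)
Moles of FeCl3 = 538.5 g ÷ 162.2 g/mol = 3.31998 mol
Mole ratio: 2 mol Fe / 2 mol FeCl3
Moles of Fe = 3.31998 × (2/2) = 3.31998 mol
Mass of Fe = 3.31998 mol × 55.85 g/mol = 185.4 g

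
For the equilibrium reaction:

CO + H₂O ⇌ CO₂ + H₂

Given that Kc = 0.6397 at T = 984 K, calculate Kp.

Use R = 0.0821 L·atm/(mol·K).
K_p = 0.6397

Δn = (moles gaseous products) − (moles gaseous reactants) = 0
T = 984 K; RT = 0.0821 × 984 = 80.7864
Kp = Kc·(RT)^Δn = 0.6397 × (80.7864)^0 = 0.6397 × 1 = 0.6397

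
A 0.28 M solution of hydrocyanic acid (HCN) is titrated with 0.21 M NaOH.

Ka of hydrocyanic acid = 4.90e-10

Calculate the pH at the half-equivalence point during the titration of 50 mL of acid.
pH = pKa = 9.31

At the half-equivalence point, [HA] = [A⁻], so by Henderson–Hasselbalch pH = pKa + log(1) = pKa.
pKa = −log(4.90e-10) = 9.31.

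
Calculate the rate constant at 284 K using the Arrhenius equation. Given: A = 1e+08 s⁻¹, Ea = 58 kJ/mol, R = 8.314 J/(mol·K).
2.15e-03 s⁻¹

k = A·exp(-Ea/(R·T)) = 1e+08·exp(-58000/(8.314·284)) = 1e+08·exp(-24.5640) = 1e+08·2.1477e-11 = 2.15e-03 s⁻¹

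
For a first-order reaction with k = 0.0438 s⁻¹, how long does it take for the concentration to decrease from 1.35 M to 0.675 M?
15.83 s

From ln[A] = ln[A]₀ - k·t: t = ln([A]₀/[A])/k = ln(1.35/0.675)/0.0438 = ln(2.0000)/0.0438 = 0.6931/0.0438 = 15.83 s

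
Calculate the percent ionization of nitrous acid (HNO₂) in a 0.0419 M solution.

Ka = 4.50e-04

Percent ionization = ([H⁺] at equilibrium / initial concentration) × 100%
Percent ionization = 9.84%

Let x = [H⁺]. Ka = x²/(C - x) ⇒ x² + (4.50e-04)x - (4.50e-04)(0.0419) = 0. x = 4.1231e-03. Percent = (4.1231e-03/0.0419) × 100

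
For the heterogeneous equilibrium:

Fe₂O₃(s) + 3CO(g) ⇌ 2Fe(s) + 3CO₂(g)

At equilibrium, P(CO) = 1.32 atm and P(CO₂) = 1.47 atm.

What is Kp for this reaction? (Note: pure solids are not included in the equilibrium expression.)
K_p = 1.381

Solids (Fe₂O₃, Fe) are excluded.
Kp = P(CO₂)³/P(CO)³ = (1.47)³/(1.32)³ = 3.177/2.3 = 1.381.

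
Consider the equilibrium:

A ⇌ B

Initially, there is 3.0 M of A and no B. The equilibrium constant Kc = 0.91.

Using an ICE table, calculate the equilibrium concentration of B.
[B] = 1.429 M

ICE: [A] = 3.0 − x, [B] = x.
Kc = x/(3.0 − x) = 0.91 ⇒ x = 0.91·3.0/(1 + 0.91) = 2.73/1.91 = 1.429.
[B] = x = 1.429 M.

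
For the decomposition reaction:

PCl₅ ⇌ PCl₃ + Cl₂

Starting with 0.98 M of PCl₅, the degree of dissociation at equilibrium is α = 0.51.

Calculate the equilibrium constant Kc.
K_c = 0.5202

x = α·[A]₀ = 0.51 × 0.98 = 0.4998 M dissociated.
At eq: [PCl₅] = 0.98 − 0.4998 = 0.4802 M; [PCl₃] = [Cl₂] = x = 0.4998 M.
Kc = [PCl₃][Cl₂]/[PCl₅] = (0.4998)²/0.4802 = 0.5202.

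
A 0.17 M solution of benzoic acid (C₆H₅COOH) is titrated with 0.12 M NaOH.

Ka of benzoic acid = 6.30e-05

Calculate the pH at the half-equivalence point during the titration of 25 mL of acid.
pH = pKa = 4.20

At the half-equivalence point, [HA] = [A⁻], so by Henderson–Hasselbalch pH = pKa + log(1) = pKa.
pKa = −log(6.30e-05) = 4.20.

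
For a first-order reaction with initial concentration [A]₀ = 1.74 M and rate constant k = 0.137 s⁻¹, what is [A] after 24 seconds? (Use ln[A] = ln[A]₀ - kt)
0.0650 M

ln[A] = ln[A]₀ - k·t = ln(1.74) - (0.137)·(24) = 0.5539 - 3.2880 = -2.7341
[A] = e^(-2.7341) = 0.0650 M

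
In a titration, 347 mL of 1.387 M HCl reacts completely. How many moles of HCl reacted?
Moles = Molarity × Volume (L)
Moles = 1.387 M × 0.347 L = 0.4813 mol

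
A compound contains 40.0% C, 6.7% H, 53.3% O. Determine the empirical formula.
Moles of C = 40.0 g / 12.01 g/mol = 3.331 mol
Moles of H = 6.7 g / 1.008 g/mol = 6.647 mol
Moles of O = 53.3 g / 16.0 g/mol = 3.331 mol

Smallest moles = 3.331
Divide all by smallest:
C: 3.331 / 3.331 = 1.00
H: 6.647 / 3.331 = 2.00
O: 3.331 / 3.331 = 1.00

Empirical formula: CH2O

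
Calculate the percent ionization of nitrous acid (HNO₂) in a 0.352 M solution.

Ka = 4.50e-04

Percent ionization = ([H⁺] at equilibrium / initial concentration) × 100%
Percent ionization = 3.51%

Let x = [H⁺]. Ka = x²/(C - x) ⇒ x² + (4.50e-04)x - (4.50e-04)(0.352) = 0. x = 1.2363e-02. Percent = (1.2363e-02/0.352) × 100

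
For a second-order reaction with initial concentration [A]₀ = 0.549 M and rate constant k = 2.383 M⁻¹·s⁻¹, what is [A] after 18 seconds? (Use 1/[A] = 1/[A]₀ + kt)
0.0224 M

1/[A] = 1/[A]₀ + k·t = 1/0.549 + (2.383)·(18) = 1.8215 + 42.8940 = 44.7155
[A] = 1/44.7155 = 0.0224 M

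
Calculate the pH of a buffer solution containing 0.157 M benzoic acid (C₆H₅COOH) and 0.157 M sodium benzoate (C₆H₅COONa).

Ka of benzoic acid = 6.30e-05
pH = 4.20

pKa = -log(6.30e-05) = 4.20. pH = pKa + log([A⁻]/[HA]) = 4.20 + log(0.157/0.157)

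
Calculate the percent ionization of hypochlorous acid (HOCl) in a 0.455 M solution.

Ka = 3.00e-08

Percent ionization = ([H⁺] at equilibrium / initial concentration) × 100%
Percent ionization = 0.0257%

Let x = [H⁺]. Ka = x²/(C - x) ⇒ x² + (3.00e-08)x - (3.00e-08)(0.455) = 0. x = 1.1682e-04. Percent = (1.1682e-04/0.455) × 100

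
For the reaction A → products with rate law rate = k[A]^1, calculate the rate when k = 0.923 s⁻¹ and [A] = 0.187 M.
0.1726 M/s

rate = k·[A]^1 = 0.923·(0.187)^1 = 0.923·0.187 = 0.1726 M/s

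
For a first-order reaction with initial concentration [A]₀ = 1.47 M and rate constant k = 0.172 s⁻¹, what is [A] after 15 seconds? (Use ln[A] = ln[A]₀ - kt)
0.1114 M

ln[A] = ln[A]₀ - k·t = ln(1.47) - (0.172)·(15) = 0.3853 - 2.5800 = -2.1947
[A] = e^(-2.1947) = 0.1114 M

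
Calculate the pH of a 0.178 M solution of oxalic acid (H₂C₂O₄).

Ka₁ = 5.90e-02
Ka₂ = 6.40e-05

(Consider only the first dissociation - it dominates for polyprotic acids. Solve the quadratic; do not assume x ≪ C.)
pH = 1.11

x² + Ka₁·x − Ka₁·C = 0 with Ka₁ = 5.90e-02, C = 0.178.
x = (−Ka₁ + √(Ka₁² + 4·Ka₁·C))/2 = 7.7141e-02 M, so pH = 1.11.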